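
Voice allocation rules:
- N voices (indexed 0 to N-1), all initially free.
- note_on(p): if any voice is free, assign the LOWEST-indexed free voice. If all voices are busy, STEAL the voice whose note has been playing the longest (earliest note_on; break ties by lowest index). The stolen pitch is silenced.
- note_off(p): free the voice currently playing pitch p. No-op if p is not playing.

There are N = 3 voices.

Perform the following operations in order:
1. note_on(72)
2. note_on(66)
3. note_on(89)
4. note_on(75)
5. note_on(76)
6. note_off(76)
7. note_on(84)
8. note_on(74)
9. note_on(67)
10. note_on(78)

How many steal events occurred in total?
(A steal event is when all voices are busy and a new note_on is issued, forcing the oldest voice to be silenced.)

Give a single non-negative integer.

Answer: 5

Derivation:
Op 1: note_on(72): voice 0 is free -> assigned | voices=[72 - -]
Op 2: note_on(66): voice 1 is free -> assigned | voices=[72 66 -]
Op 3: note_on(89): voice 2 is free -> assigned | voices=[72 66 89]
Op 4: note_on(75): all voices busy, STEAL voice 0 (pitch 72, oldest) -> assign | voices=[75 66 89]
Op 5: note_on(76): all voices busy, STEAL voice 1 (pitch 66, oldest) -> assign | voices=[75 76 89]
Op 6: note_off(76): free voice 1 | voices=[75 - 89]
Op 7: note_on(84): voice 1 is free -> assigned | voices=[75 84 89]
Op 8: note_on(74): all voices busy, STEAL voice 2 (pitch 89, oldest) -> assign | voices=[75 84 74]
Op 9: note_on(67): all voices busy, STEAL voice 0 (pitch 75, oldest) -> assign | voices=[67 84 74]
Op 10: note_on(78): all voices busy, STEAL voice 1 (pitch 84, oldest) -> assign | voices=[67 78 74]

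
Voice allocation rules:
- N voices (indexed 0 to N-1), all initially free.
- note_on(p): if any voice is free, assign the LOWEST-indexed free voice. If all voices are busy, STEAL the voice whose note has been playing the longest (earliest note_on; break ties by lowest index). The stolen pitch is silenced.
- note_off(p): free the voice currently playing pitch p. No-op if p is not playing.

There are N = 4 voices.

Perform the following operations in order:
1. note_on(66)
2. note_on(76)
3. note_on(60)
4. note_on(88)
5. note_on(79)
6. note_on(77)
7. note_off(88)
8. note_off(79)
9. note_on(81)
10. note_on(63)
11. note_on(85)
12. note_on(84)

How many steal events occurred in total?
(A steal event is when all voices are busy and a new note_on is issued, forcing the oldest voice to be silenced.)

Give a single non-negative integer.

Op 1: note_on(66): voice 0 is free -> assigned | voices=[66 - - -]
Op 2: note_on(76): voice 1 is free -> assigned | voices=[66 76 - -]
Op 3: note_on(60): voice 2 is free -> assigned | voices=[66 76 60 -]
Op 4: note_on(88): voice 3 is free -> assigned | voices=[66 76 60 88]
Op 5: note_on(79): all voices busy, STEAL voice 0 (pitch 66, oldest) -> assign | voices=[79 76 60 88]
Op 6: note_on(77): all voices busy, STEAL voice 1 (pitch 76, oldest) -> assign | voices=[79 77 60 88]
Op 7: note_off(88): free voice 3 | voices=[79 77 60 -]
Op 8: note_off(79): free voice 0 | voices=[- 77 60 -]
Op 9: note_on(81): voice 0 is free -> assigned | voices=[81 77 60 -]
Op 10: note_on(63): voice 3 is free -> assigned | voices=[81 77 60 63]
Op 11: note_on(85): all voices busy, STEAL voice 2 (pitch 60, oldest) -> assign | voices=[81 77 85 63]
Op 12: note_on(84): all voices busy, STEAL voice 1 (pitch 77, oldest) -> assign | voices=[81 84 85 63]

Answer: 4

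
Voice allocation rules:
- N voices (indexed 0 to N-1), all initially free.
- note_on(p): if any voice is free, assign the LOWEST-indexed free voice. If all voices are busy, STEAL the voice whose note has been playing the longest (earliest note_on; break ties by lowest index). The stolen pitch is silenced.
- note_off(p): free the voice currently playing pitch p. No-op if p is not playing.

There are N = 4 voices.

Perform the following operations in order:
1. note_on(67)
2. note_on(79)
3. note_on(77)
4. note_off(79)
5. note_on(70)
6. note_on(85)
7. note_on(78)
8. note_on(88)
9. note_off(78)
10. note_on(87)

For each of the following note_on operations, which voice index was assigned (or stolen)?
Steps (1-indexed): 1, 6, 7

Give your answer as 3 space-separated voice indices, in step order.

Answer: 0 3 0

Derivation:
Op 1: note_on(67): voice 0 is free -> assigned | voices=[67 - - -]
Op 2: note_on(79): voice 1 is free -> assigned | voices=[67 79 - -]
Op 3: note_on(77): voice 2 is free -> assigned | voices=[67 79 77 -]
Op 4: note_off(79): free voice 1 | voices=[67 - 77 -]
Op 5: note_on(70): voice 1 is free -> assigned | voices=[67 70 77 -]
Op 6: note_on(85): voice 3 is free -> assigned | voices=[67 70 77 85]
Op 7: note_on(78): all voices busy, STEAL voice 0 (pitch 67, oldest) -> assign | voices=[78 70 77 85]
Op 8: note_on(88): all voices busy, STEAL voice 2 (pitch 77, oldest) -> assign | voices=[78 70 88 85]
Op 9: note_off(78): free voice 0 | voices=[- 70 88 85]
Op 10: note_on(87): voice 0 is free -> assigned | voices=[87 70 88 85]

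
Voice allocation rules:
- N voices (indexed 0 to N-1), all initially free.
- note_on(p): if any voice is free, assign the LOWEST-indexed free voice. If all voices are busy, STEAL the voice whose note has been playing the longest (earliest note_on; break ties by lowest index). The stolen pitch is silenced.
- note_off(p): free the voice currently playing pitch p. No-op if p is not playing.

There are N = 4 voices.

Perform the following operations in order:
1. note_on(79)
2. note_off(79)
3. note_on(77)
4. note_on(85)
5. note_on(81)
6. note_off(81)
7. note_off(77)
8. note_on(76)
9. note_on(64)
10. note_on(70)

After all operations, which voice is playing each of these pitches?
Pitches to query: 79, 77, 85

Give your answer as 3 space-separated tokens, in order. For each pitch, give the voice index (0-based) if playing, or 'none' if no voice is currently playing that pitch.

Op 1: note_on(79): voice 0 is free -> assigned | voices=[79 - - -]
Op 2: note_off(79): free voice 0 | voices=[- - - -]
Op 3: note_on(77): voice 0 is free -> assigned | voices=[77 - - -]
Op 4: note_on(85): voice 1 is free -> assigned | voices=[77 85 - -]
Op 5: note_on(81): voice 2 is free -> assigned | voices=[77 85 81 -]
Op 6: note_off(81): free voice 2 | voices=[77 85 - -]
Op 7: note_off(77): free voice 0 | voices=[- 85 - -]
Op 8: note_on(76): voice 0 is free -> assigned | voices=[76 85 - -]
Op 9: note_on(64): voice 2 is free -> assigned | voices=[76 85 64 -]
Op 10: note_on(70): voice 3 is free -> assigned | voices=[76 85 64 70]

Answer: none none 1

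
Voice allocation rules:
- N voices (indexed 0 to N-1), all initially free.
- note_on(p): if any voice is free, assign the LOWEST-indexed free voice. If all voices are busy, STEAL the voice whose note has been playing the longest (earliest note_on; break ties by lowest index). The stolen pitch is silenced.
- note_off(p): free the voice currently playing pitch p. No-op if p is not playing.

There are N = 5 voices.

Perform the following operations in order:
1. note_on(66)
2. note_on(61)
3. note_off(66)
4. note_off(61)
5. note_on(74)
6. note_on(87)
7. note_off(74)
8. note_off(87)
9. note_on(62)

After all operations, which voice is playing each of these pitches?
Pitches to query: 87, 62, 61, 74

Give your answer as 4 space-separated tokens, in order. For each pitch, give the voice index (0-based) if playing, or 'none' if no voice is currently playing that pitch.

Answer: none 0 none none

Derivation:
Op 1: note_on(66): voice 0 is free -> assigned | voices=[66 - - - -]
Op 2: note_on(61): voice 1 is free -> assigned | voices=[66 61 - - -]
Op 3: note_off(66): free voice 0 | voices=[- 61 - - -]
Op 4: note_off(61): free voice 1 | voices=[- - - - -]
Op 5: note_on(74): voice 0 is free -> assigned | voices=[74 - - - -]
Op 6: note_on(87): voice 1 is free -> assigned | voices=[74 87 - - -]
Op 7: note_off(74): free voice 0 | voices=[- 87 - - -]
Op 8: note_off(87): free voice 1 | voices=[- - - - -]
Op 9: note_on(62): voice 0 is free -> assigned | voices=[62 - - - -]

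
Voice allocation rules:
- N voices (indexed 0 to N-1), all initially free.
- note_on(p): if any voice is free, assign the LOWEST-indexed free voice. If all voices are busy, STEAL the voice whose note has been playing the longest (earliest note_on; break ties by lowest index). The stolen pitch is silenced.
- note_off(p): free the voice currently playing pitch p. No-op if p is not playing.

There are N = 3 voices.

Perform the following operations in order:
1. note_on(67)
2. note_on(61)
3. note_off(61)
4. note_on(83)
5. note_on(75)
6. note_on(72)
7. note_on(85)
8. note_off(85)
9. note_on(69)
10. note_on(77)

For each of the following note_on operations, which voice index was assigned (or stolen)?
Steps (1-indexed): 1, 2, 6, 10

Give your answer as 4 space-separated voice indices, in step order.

Op 1: note_on(67): voice 0 is free -> assigned | voices=[67 - -]
Op 2: note_on(61): voice 1 is free -> assigned | voices=[67 61 -]
Op 3: note_off(61): free voice 1 | voices=[67 - -]
Op 4: note_on(83): voice 1 is free -> assigned | voices=[67 83 -]
Op 5: note_on(75): voice 2 is free -> assigned | voices=[67 83 75]
Op 6: note_on(72): all voices busy, STEAL voice 0 (pitch 67, oldest) -> assign | voices=[72 83 75]
Op 7: note_on(85): all voices busy, STEAL voice 1 (pitch 83, oldest) -> assign | voices=[72 85 75]
Op 8: note_off(85): free voice 1 | voices=[72 - 75]
Op 9: note_on(69): voice 1 is free -> assigned | voices=[72 69 75]
Op 10: note_on(77): all voices busy, STEAL voice 2 (pitch 75, oldest) -> assign | voices=[72 69 77]

Answer: 0 1 0 2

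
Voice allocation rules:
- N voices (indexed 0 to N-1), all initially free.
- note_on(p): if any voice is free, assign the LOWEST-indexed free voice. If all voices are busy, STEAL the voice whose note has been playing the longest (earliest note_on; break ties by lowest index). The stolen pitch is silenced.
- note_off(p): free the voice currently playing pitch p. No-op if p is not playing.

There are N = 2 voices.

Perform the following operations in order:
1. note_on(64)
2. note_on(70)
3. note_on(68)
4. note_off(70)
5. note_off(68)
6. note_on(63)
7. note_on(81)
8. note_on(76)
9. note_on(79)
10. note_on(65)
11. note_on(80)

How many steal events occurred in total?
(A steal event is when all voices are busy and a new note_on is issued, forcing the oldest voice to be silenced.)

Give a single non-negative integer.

Op 1: note_on(64): voice 0 is free -> assigned | voices=[64 -]
Op 2: note_on(70): voice 1 is free -> assigned | voices=[64 70]
Op 3: note_on(68): all voices busy, STEAL voice 0 (pitch 64, oldest) -> assign | voices=[68 70]
Op 4: note_off(70): free voice 1 | voices=[68 -]
Op 5: note_off(68): free voice 0 | voices=[- -]
Op 6: note_on(63): voice 0 is free -> assigned | voices=[63 -]
Op 7: note_on(81): voice 1 is free -> assigned | voices=[63 81]
Op 8: note_on(76): all voices busy, STEAL voice 0 (pitch 63, oldest) -> assign | voices=[76 81]
Op 9: note_on(79): all voices busy, STEAL voice 1 (pitch 81, oldest) -> assign | voices=[76 79]
Op 10: note_on(65): all voices busy, STEAL voice 0 (pitch 76, oldest) -> assign | voices=[65 79]
Op 11: note_on(80): all voices busy, STEAL voice 1 (pitch 79, oldest) -> assign | voices=[65 80]

Answer: 5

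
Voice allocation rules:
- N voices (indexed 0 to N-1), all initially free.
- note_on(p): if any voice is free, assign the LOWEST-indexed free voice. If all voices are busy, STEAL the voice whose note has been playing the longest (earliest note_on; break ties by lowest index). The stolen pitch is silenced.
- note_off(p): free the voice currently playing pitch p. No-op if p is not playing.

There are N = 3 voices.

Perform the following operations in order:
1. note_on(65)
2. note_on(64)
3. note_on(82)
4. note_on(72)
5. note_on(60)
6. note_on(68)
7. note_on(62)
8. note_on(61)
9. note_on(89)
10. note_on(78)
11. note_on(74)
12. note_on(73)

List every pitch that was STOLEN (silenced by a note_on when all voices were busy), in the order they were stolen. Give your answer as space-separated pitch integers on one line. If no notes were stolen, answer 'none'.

Op 1: note_on(65): voice 0 is free -> assigned | voices=[65 - -]
Op 2: note_on(64): voice 1 is free -> assigned | voices=[65 64 -]
Op 3: note_on(82): voice 2 is free -> assigned | voices=[65 64 82]
Op 4: note_on(72): all voices busy, STEAL voice 0 (pitch 65, oldest) -> assign | voices=[72 64 82]
Op 5: note_on(60): all voices busy, STEAL voice 1 (pitch 64, oldest) -> assign | voices=[72 60 82]
Op 6: note_on(68): all voices busy, STEAL voice 2 (pitch 82, oldest) -> assign | voices=[72 60 68]
Op 7: note_on(62): all voices busy, STEAL voice 0 (pitch 72, oldest) -> assign | voices=[62 60 68]
Op 8: note_on(61): all voices busy, STEAL voice 1 (pitch 60, oldest) -> assign | voices=[62 61 68]
Op 9: note_on(89): all voices busy, STEAL voice 2 (pitch 68, oldest) -> assign | voices=[62 61 89]
Op 10: note_on(78): all voices busy, STEAL voice 0 (pitch 62, oldest) -> assign | voices=[78 61 89]
Op 11: note_on(74): all voices busy, STEAL voice 1 (pitch 61, oldest) -> assign | voices=[78 74 89]
Op 12: note_on(73): all voices busy, STEAL voice 2 (pitch 89, oldest) -> assign | voices=[78 74 73]

Answer: 65 64 82 72 60 68 62 61 89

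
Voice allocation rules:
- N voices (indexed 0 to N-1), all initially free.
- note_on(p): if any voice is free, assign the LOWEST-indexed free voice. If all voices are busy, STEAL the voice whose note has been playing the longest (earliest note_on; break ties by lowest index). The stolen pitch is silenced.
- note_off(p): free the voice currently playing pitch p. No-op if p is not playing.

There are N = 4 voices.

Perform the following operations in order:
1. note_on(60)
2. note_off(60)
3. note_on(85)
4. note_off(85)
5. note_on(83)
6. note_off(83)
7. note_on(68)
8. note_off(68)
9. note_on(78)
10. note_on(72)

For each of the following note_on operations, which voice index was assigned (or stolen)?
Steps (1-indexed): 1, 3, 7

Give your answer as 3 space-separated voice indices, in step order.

Op 1: note_on(60): voice 0 is free -> assigned | voices=[60 - - -]
Op 2: note_off(60): free voice 0 | voices=[- - - -]
Op 3: note_on(85): voice 0 is free -> assigned | voices=[85 - - -]
Op 4: note_off(85): free voice 0 | voices=[- - - -]
Op 5: note_on(83): voice 0 is free -> assigned | voices=[83 - - -]
Op 6: note_off(83): free voice 0 | voices=[- - - -]
Op 7: note_on(68): voice 0 is free -> assigned | voices=[68 - - -]
Op 8: note_off(68): free voice 0 | voices=[- - - -]
Op 9: note_on(78): voice 0 is free -> assigned | voices=[78 - - -]
Op 10: note_on(72): voice 1 is free -> assigned | voices=[78 72 - -]

Answer: 0 0 0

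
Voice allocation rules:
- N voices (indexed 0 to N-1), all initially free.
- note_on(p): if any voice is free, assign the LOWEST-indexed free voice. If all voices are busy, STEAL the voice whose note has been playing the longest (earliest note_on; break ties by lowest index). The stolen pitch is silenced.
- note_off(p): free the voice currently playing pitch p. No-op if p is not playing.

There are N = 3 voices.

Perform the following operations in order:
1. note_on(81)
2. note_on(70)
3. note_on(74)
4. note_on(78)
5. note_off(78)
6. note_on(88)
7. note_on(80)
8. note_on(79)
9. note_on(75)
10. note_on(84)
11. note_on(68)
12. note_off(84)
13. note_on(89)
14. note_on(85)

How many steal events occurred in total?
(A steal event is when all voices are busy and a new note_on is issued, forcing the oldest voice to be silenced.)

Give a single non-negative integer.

Op 1: note_on(81): voice 0 is free -> assigned | voices=[81 - -]
Op 2: note_on(70): voice 1 is free -> assigned | voices=[81 70 -]
Op 3: note_on(74): voice 2 is free -> assigned | voices=[81 70 74]
Op 4: note_on(78): all voices busy, STEAL voice 0 (pitch 81, oldest) -> assign | voices=[78 70 74]
Op 5: note_off(78): free voice 0 | voices=[- 70 74]
Op 6: note_on(88): voice 0 is free -> assigned | voices=[88 70 74]
Op 7: note_on(80): all voices busy, STEAL voice 1 (pitch 70, oldest) -> assign | voices=[88 80 74]
Op 8: note_on(79): all voices busy, STEAL voice 2 (pitch 74, oldest) -> assign | voices=[88 80 79]
Op 9: note_on(75): all voices busy, STEAL voice 0 (pitch 88, oldest) -> assign | voices=[75 80 79]
Op 10: note_on(84): all voices busy, STEAL voice 1 (pitch 80, oldest) -> assign | voices=[75 84 79]
Op 11: note_on(68): all voices busy, STEAL voice 2 (pitch 79, oldest) -> assign | voices=[75 84 68]
Op 12: note_off(84): free voice 1 | voices=[75 - 68]
Op 13: note_on(89): voice 1 is free -> assigned | voices=[75 89 68]
Op 14: note_on(85): all voices busy, STEAL voice 0 (pitch 75, oldest) -> assign | voices=[85 89 68]

Answer: 7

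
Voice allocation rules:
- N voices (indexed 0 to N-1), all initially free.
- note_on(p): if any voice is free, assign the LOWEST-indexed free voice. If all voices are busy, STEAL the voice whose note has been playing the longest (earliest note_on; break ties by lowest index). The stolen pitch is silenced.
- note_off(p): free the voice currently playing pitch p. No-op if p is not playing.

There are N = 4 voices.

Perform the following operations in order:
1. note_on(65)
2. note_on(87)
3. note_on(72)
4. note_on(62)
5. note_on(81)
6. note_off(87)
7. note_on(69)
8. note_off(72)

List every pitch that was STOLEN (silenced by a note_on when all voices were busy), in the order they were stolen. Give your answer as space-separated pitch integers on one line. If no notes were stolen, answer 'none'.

Op 1: note_on(65): voice 0 is free -> assigned | voices=[65 - - -]
Op 2: note_on(87): voice 1 is free -> assigned | voices=[65 87 - -]
Op 3: note_on(72): voice 2 is free -> assigned | voices=[65 87 72 -]
Op 4: note_on(62): voice 3 is free -> assigned | voices=[65 87 72 62]
Op 5: note_on(81): all voices busy, STEAL voice 0 (pitch 65, oldest) -> assign | voices=[81 87 72 62]
Op 6: note_off(87): free voice 1 | voices=[81 - 72 62]
Op 7: note_on(69): voice 1 is free -> assigned | voices=[81 69 72 62]
Op 8: note_off(72): free voice 2 | voices=[81 69 - 62]

Answer: 65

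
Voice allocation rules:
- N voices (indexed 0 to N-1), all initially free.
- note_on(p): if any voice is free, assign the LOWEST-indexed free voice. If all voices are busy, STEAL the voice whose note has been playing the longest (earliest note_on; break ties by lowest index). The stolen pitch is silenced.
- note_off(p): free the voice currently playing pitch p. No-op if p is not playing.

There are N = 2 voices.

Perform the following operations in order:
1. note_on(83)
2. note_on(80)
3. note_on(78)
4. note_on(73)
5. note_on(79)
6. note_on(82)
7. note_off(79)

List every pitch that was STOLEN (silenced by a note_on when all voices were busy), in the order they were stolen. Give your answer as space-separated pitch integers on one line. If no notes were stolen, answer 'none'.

Answer: 83 80 78 73

Derivation:
Op 1: note_on(83): voice 0 is free -> assigned | voices=[83 -]
Op 2: note_on(80): voice 1 is free -> assigned | voices=[83 80]
Op 3: note_on(78): all voices busy, STEAL voice 0 (pitch 83, oldest) -> assign | voices=[78 80]
Op 4: note_on(73): all voices busy, STEAL voice 1 (pitch 80, oldest) -> assign | voices=[78 73]
Op 5: note_on(79): all voices busy, STEAL voice 0 (pitch 78, oldest) -> assign | voices=[79 73]
Op 6: note_on(82): all voices busy, STEAL voice 1 (pitch 73, oldest) -> assign | voices=[79 82]
Op 7: note_off(79): free voice 0 | voices=[- 82]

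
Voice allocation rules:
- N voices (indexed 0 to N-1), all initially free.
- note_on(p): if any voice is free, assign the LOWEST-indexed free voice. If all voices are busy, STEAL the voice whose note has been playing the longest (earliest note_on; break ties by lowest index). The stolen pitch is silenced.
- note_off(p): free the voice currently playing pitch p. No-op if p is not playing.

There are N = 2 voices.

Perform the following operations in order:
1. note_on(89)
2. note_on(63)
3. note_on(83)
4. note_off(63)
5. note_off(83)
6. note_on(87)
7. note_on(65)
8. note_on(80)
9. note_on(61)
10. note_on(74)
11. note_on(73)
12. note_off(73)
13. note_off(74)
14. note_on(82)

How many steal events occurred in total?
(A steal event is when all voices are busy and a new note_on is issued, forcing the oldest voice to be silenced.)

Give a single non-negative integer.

Answer: 5

Derivation:
Op 1: note_on(89): voice 0 is free -> assigned | voices=[89 -]
Op 2: note_on(63): voice 1 is free -> assigned | voices=[89 63]
Op 3: note_on(83): all voices busy, STEAL voice 0 (pitch 89, oldest) -> assign | voices=[83 63]
Op 4: note_off(63): free voice 1 | voices=[83 -]
Op 5: note_off(83): free voice 0 | voices=[- -]
Op 6: note_on(87): voice 0 is free -> assigned | voices=[87 -]
Op 7: note_on(65): voice 1 is free -> assigned | voices=[87 65]
Op 8: note_on(80): all voices busy, STEAL voice 0 (pitch 87, oldest) -> assign | voices=[80 65]
Op 9: note_on(61): all voices busy, STEAL voice 1 (pitch 65, oldest) -> assign | voices=[80 61]
Op 10: note_on(74): all voices busy, STEAL voice 0 (pitch 80, oldest) -> assign | voices=[74 61]
Op 11: note_on(73): all voices busy, STEAL voice 1 (pitch 61, oldest) -> assign | voices=[74 73]
Op 12: note_off(73): free voice 1 | voices=[74 -]
Op 13: note_off(74): free voice 0 | voices=[- -]
Op 14: note_on(82): voice 0 is free -> assigned | voices=[82 -]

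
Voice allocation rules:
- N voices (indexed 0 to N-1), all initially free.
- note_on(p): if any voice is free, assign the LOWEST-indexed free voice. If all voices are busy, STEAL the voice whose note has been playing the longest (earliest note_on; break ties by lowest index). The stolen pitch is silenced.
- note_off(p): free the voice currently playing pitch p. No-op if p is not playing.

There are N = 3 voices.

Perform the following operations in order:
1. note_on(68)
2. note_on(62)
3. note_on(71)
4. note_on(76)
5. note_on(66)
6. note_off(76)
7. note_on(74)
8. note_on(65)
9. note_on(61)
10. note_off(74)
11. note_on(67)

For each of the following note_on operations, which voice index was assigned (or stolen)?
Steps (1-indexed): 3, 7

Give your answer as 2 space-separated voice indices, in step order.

Op 1: note_on(68): voice 0 is free -> assigned | voices=[68 - -]
Op 2: note_on(62): voice 1 is free -> assigned | voices=[68 62 -]
Op 3: note_on(71): voice 2 is free -> assigned | voices=[68 62 71]
Op 4: note_on(76): all voices busy, STEAL voice 0 (pitch 68, oldest) -> assign | voices=[76 62 71]
Op 5: note_on(66): all voices busy, STEAL voice 1 (pitch 62, oldest) -> assign | voices=[76 66 71]
Op 6: note_off(76): free voice 0 | voices=[- 66 71]
Op 7: note_on(74): voice 0 is free -> assigned | voices=[74 66 71]
Op 8: note_on(65): all voices busy, STEAL voice 2 (pitch 71, oldest) -> assign | voices=[74 66 65]
Op 9: note_on(61): all voices busy, STEAL voice 1 (pitch 66, oldest) -> assign | voices=[74 61 65]
Op 10: note_off(74): free voice 0 | voices=[- 61 65]
Op 11: note_on(67): voice 0 is free -> assigned | voices=[67 61 65]

Answer: 2 0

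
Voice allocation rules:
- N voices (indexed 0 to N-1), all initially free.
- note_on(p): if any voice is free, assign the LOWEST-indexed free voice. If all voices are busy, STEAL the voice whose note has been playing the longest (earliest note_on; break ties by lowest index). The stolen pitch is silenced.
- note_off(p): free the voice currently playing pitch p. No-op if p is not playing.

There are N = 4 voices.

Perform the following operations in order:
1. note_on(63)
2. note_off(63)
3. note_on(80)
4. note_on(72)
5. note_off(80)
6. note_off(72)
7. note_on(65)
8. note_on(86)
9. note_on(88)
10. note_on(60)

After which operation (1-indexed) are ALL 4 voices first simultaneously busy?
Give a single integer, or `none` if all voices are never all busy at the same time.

Op 1: note_on(63): voice 0 is free -> assigned | voices=[63 - - -]
Op 2: note_off(63): free voice 0 | voices=[- - - -]
Op 3: note_on(80): voice 0 is free -> assigned | voices=[80 - - -]
Op 4: note_on(72): voice 1 is free -> assigned | voices=[80 72 - -]
Op 5: note_off(80): free voice 0 | voices=[- 72 - -]
Op 6: note_off(72): free voice 1 | voices=[- - - -]
Op 7: note_on(65): voice 0 is free -> assigned | voices=[65 - - -]
Op 8: note_on(86): voice 1 is free -> assigned | voices=[65 86 - -]
Op 9: note_on(88): voice 2 is free -> assigned | voices=[65 86 88 -]
Op 10: note_on(60): voice 3 is free -> assigned | voices=[65 86 88 60]

Answer: 10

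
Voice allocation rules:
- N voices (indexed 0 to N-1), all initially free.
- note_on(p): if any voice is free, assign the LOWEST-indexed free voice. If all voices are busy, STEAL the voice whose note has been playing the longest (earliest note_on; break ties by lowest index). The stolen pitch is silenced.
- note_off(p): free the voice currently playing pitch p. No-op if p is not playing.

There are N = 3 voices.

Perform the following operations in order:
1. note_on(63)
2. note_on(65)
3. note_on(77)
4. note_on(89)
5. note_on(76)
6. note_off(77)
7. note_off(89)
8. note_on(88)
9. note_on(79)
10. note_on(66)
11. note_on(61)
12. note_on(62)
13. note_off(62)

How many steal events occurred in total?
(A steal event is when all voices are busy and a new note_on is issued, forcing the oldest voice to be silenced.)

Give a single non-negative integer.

Answer: 5

Derivation:
Op 1: note_on(63): voice 0 is free -> assigned | voices=[63 - -]
Op 2: note_on(65): voice 1 is free -> assigned | voices=[63 65 -]
Op 3: note_on(77): voice 2 is free -> assigned | voices=[63 65 77]
Op 4: note_on(89): all voices busy, STEAL voice 0 (pitch 63, oldest) -> assign | voices=[89 65 77]
Op 5: note_on(76): all voices busy, STEAL voice 1 (pitch 65, oldest) -> assign | voices=[89 76 77]
Op 6: note_off(77): free voice 2 | voices=[89 76 -]
Op 7: note_off(89): free voice 0 | voices=[- 76 -]
Op 8: note_on(88): voice 0 is free -> assigned | voices=[88 76 -]
Op 9: note_on(79): voice 2 is free -> assigned | voices=[88 76 79]
Op 10: note_on(66): all voices busy, STEAL voice 1 (pitch 76, oldest) -> assign | voices=[88 66 79]
Op 11: note_on(61): all voices busy, STEAL voice 0 (pitch 88, oldest) -> assign | voices=[61 66 79]
Op 12: note_on(62): all voices busy, STEAL voice 2 (pitch 79, oldest) -> assign | voices=[61 66 62]
Op 13: note_off(62): free voice 2 | voices=[61 66 -]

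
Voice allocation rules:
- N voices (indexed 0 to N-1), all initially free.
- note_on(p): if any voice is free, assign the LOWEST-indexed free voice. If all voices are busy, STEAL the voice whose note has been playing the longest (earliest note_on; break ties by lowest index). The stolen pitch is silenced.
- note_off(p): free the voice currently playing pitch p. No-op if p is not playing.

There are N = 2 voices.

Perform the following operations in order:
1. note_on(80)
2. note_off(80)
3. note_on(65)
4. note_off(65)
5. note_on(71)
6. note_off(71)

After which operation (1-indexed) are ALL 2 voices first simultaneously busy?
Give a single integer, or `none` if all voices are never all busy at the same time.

Op 1: note_on(80): voice 0 is free -> assigned | voices=[80 -]
Op 2: note_off(80): free voice 0 | voices=[- -]
Op 3: note_on(65): voice 0 is free -> assigned | voices=[65 -]
Op 4: note_off(65): free voice 0 | voices=[- -]
Op 5: note_on(71): voice 0 is free -> assigned | voices=[71 -]
Op 6: note_off(71): free voice 0 | voices=[- -]

Answer: none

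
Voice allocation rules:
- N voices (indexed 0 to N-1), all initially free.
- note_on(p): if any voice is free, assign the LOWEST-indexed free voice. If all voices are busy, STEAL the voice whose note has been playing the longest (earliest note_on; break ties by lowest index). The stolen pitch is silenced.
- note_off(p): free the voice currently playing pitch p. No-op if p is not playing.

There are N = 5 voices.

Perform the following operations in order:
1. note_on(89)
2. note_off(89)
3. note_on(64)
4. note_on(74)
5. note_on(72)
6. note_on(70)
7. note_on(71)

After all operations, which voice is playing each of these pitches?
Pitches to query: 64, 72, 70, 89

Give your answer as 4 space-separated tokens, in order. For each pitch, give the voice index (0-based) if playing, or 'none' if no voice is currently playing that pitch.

Answer: 0 2 3 none

Derivation:
Op 1: note_on(89): voice 0 is free -> assigned | voices=[89 - - - -]
Op 2: note_off(89): free voice 0 | voices=[- - - - -]
Op 3: note_on(64): voice 0 is free -> assigned | voices=[64 - - - -]
Op 4: note_on(74): voice 1 is free -> assigned | voices=[64 74 - - -]
Op 5: note_on(72): voice 2 is free -> assigned | voices=[64 74 72 - -]
Op 6: note_on(70): voice 3 is free -> assigned | voices=[64 74 72 70 -]
Op 7: note_on(71): voice 4 is free -> assigned | voices=[64 74 72 70 71]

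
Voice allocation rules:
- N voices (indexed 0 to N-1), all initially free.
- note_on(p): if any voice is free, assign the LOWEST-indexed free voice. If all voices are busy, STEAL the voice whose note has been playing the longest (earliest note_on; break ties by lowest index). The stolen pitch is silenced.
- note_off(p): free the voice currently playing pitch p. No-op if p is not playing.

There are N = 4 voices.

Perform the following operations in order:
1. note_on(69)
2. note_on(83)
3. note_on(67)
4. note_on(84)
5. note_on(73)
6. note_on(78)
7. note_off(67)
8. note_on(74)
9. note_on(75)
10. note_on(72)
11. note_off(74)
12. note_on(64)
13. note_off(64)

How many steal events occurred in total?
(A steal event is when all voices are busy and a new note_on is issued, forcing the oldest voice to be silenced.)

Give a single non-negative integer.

Op 1: note_on(69): voice 0 is free -> assigned | voices=[69 - - -]
Op 2: note_on(83): voice 1 is free -> assigned | voices=[69 83 - -]
Op 3: note_on(67): voice 2 is free -> assigned | voices=[69 83 67 -]
Op 4: note_on(84): voice 3 is free -> assigned | voices=[69 83 67 84]
Op 5: note_on(73): all voices busy, STEAL voice 0 (pitch 69, oldest) -> assign | voices=[73 83 67 84]
Op 6: note_on(78): all voices busy, STEAL voice 1 (pitch 83, oldest) -> assign | voices=[73 78 67 84]
Op 7: note_off(67): free voice 2 | voices=[73 78 - 84]
Op 8: note_on(74): voice 2 is free -> assigned | voices=[73 78 74 84]
Op 9: note_on(75): all voices busy, STEAL voice 3 (pitch 84, oldest) -> assign | voices=[73 78 74 75]
Op 10: note_on(72): all voices busy, STEAL voice 0 (pitch 73, oldest) -> assign | voices=[72 78 74 75]
Op 11: note_off(74): free voice 2 | voices=[72 78 - 75]
Op 12: note_on(64): voice 2 is free -> assigned | voices=[72 78 64 75]
Op 13: note_off(64): free voice 2 | voices=[72 78 - 75]

Answer: 4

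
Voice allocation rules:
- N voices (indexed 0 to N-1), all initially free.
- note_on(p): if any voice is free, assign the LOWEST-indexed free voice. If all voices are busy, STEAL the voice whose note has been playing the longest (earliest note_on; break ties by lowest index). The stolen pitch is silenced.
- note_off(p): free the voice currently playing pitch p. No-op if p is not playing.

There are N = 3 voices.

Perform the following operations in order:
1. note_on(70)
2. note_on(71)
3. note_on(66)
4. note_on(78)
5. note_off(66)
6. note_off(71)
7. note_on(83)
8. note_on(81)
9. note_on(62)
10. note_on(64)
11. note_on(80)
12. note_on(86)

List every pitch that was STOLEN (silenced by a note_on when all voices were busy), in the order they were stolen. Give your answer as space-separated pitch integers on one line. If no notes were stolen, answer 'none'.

Answer: 70 78 83 81 62

Derivation:
Op 1: note_on(70): voice 0 is free -> assigned | voices=[70 - -]
Op 2: note_on(71): voice 1 is free -> assigned | voices=[70 71 -]
Op 3: note_on(66): voice 2 is free -> assigned | voices=[70 71 66]
Op 4: note_on(78): all voices busy, STEAL voice 0 (pitch 70, oldest) -> assign | voices=[78 71 66]
Op 5: note_off(66): free voice 2 | voices=[78 71 -]
Op 6: note_off(71): free voice 1 | voices=[78 - -]
Op 7: note_on(83): voice 1 is free -> assigned | voices=[78 83 -]
Op 8: note_on(81): voice 2 is free -> assigned | voices=[78 83 81]
Op 9: note_on(62): all voices busy, STEAL voice 0 (pitch 78, oldest) -> assign | voices=[62 83 81]
Op 10: note_on(64): all voices busy, STEAL voice 1 (pitch 83, oldest) -> assign | voices=[62 64 81]
Op 11: note_on(80): all voices busy, STEAL voice 2 (pitch 81, oldest) -> assign | voices=[62 64 80]
Op 12: note_on(86): all voices busy, STEAL voice 0 (pitch 62, oldest) -> assign | voices=[86 64 80]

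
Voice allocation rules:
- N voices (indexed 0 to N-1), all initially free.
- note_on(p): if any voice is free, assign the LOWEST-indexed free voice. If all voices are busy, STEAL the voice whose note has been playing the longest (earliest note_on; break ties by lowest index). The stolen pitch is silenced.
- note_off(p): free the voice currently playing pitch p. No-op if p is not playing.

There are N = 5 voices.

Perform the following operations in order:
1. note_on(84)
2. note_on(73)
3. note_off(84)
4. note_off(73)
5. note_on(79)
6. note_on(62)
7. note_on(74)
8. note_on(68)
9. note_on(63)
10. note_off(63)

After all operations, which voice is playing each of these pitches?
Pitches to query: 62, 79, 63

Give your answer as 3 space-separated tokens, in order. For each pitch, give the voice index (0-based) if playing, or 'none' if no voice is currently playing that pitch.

Op 1: note_on(84): voice 0 is free -> assigned | voices=[84 - - - -]
Op 2: note_on(73): voice 1 is free -> assigned | voices=[84 73 - - -]
Op 3: note_off(84): free voice 0 | voices=[- 73 - - -]
Op 4: note_off(73): free voice 1 | voices=[- - - - -]
Op 5: note_on(79): voice 0 is free -> assigned | voices=[79 - - - -]
Op 6: note_on(62): voice 1 is free -> assigned | voices=[79 62 - - -]
Op 7: note_on(74): voice 2 is free -> assigned | voices=[79 62 74 - -]
Op 8: note_on(68): voice 3 is free -> assigned | voices=[79 62 74 68 -]
Op 9: note_on(63): voice 4 is free -> assigned | voices=[79 62 74 68 63]
Op 10: note_off(63): free voice 4 | voices=[79 62 74 68 -]

Answer: 1 0 none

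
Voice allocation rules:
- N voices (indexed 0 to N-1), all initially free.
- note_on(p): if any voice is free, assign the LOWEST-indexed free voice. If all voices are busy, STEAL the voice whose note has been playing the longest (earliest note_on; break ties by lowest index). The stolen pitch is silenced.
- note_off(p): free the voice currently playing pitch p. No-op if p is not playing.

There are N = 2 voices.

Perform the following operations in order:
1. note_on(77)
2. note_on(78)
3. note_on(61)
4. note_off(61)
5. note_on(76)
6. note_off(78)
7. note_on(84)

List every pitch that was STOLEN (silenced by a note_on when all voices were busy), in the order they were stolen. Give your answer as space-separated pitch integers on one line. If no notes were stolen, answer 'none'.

Op 1: note_on(77): voice 0 is free -> assigned | voices=[77 -]
Op 2: note_on(78): voice 1 is free -> assigned | voices=[77 78]
Op 3: note_on(61): all voices busy, STEAL voice 0 (pitch 77, oldest) -> assign | voices=[61 78]
Op 4: note_off(61): free voice 0 | voices=[- 78]
Op 5: note_on(76): voice 0 is free -> assigned | voices=[76 78]
Op 6: note_off(78): free voice 1 | voices=[76 -]
Op 7: note_on(84): voice 1 is free -> assigned | voices=[76 84]

Answer: 77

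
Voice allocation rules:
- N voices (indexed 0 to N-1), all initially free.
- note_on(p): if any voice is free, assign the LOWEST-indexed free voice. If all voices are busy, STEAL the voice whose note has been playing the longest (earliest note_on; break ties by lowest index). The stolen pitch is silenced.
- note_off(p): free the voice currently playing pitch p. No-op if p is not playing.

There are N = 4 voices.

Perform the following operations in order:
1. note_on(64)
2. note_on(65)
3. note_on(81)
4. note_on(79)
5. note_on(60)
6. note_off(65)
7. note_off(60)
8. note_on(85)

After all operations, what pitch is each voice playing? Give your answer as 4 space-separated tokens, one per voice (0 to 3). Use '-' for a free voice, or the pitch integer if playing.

Answer: 85 - 81 79

Derivation:
Op 1: note_on(64): voice 0 is free -> assigned | voices=[64 - - -]
Op 2: note_on(65): voice 1 is free -> assigned | voices=[64 65 - -]
Op 3: note_on(81): voice 2 is free -> assigned | voices=[64 65 81 -]
Op 4: note_on(79): voice 3 is free -> assigned | voices=[64 65 81 79]
Op 5: note_on(60): all voices busy, STEAL voice 0 (pitch 64, oldest) -> assign | voices=[60 65 81 79]
Op 6: note_off(65): free voice 1 | voices=[60 - 81 79]
Op 7: note_off(60): free voice 0 | voices=[- - 81 79]
Op 8: note_on(85): voice 0 is free -> assigned | voices=[85 - 81 79]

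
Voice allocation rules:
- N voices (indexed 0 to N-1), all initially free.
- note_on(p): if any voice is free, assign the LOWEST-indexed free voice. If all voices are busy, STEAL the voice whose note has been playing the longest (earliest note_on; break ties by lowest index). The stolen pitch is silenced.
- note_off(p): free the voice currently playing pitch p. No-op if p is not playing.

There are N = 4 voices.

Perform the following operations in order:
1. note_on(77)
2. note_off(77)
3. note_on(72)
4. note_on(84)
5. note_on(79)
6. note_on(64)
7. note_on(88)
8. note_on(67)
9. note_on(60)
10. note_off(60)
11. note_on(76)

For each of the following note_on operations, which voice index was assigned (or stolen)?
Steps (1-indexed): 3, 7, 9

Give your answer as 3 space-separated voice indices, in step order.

Op 1: note_on(77): voice 0 is free -> assigned | voices=[77 - - -]
Op 2: note_off(77): free voice 0 | voices=[- - - -]
Op 3: note_on(72): voice 0 is free -> assigned | voices=[72 - - -]
Op 4: note_on(84): voice 1 is free -> assigned | voices=[72 84 - -]
Op 5: note_on(79): voice 2 is free -> assigned | voices=[72 84 79 -]
Op 6: note_on(64): voice 3 is free -> assigned | voices=[72 84 79 64]
Op 7: note_on(88): all voices busy, STEAL voice 0 (pitch 72, oldest) -> assign | voices=[88 84 79 64]
Op 8: note_on(67): all voices busy, STEAL voice 1 (pitch 84, oldest) -> assign | voices=[88 67 79 64]
Op 9: note_on(60): all voices busy, STEAL voice 2 (pitch 79, oldest) -> assign | voices=[88 67 60 64]
Op 10: note_off(60): free voice 2 | voices=[88 67 - 64]
Op 11: note_on(76): voice 2 is free -> assigned | voices=[88 67 76 64]

Answer: 0 0 2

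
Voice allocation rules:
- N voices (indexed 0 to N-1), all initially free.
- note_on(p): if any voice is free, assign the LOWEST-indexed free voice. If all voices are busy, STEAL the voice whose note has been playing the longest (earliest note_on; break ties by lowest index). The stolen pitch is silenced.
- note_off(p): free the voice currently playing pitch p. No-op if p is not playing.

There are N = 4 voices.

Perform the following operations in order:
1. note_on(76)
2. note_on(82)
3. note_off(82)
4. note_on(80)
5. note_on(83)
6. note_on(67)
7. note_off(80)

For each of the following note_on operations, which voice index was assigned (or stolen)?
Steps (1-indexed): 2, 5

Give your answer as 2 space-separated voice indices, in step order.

Answer: 1 2

Derivation:
Op 1: note_on(76): voice 0 is free -> assigned | voices=[76 - - -]
Op 2: note_on(82): voice 1 is free -> assigned | voices=[76 82 - -]
Op 3: note_off(82): free voice 1 | voices=[76 - - -]
Op 4: note_on(80): voice 1 is free -> assigned | voices=[76 80 - -]
Op 5: note_on(83): voice 2 is free -> assigned | voices=[76 80 83 -]
Op 6: note_on(67): voice 3 is free -> assigned | voices=[76 80 83 67]
Op 7: note_off(80): free voice 1 | voices=[76 - 83 67]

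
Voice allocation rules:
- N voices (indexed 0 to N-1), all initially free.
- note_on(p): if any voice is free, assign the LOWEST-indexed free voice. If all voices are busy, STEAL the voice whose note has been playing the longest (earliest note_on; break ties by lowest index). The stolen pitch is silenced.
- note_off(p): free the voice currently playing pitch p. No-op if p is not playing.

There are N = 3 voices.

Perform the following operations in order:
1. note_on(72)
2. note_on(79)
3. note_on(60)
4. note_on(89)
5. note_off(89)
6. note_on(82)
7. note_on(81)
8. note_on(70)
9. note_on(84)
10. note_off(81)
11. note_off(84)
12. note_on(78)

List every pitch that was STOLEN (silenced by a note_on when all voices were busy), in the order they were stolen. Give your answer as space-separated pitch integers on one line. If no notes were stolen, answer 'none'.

Answer: 72 79 60 82

Derivation:
Op 1: note_on(72): voice 0 is free -> assigned | voices=[72 - -]
Op 2: note_on(79): voice 1 is free -> assigned | voices=[72 79 -]
Op 3: note_on(60): voice 2 is free -> assigned | voices=[72 79 60]
Op 4: note_on(89): all voices busy, STEAL voice 0 (pitch 72, oldest) -> assign | voices=[89 79 60]
Op 5: note_off(89): free voice 0 | voices=[- 79 60]
Op 6: note_on(82): voice 0 is free -> assigned | voices=[82 79 60]
Op 7: note_on(81): all voices busy, STEAL voice 1 (pitch 79, oldest) -> assign | voices=[82 81 60]
Op 8: note_on(70): all voices busy, STEAL voice 2 (pitch 60, oldest) -> assign | voices=[82 81 70]
Op 9: note_on(84): all voices busy, STEAL voice 0 (pitch 82, oldest) -> assign | voices=[84 81 70]
Op 10: note_off(81): free voice 1 | voices=[84 - 70]
Op 11: note_off(84): free voice 0 | voices=[- - 70]
Op 12: note_on(78): voice 0 is free -> assigned | voices=[78 - 70]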